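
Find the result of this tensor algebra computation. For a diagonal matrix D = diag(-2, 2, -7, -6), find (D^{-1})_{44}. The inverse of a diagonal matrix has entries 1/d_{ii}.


For a diagonal matrix, the inverse has entries (D^{-1})_{ii} = 1/d_{ii}.
The diagonal entries are: d_{11} = -2, d_{22} = 2, d_{33} = -7, d_{44} = -6
We need (D^{-1})_{44} = 1/d_{44} = 1/-6 = -1/6

-1/6


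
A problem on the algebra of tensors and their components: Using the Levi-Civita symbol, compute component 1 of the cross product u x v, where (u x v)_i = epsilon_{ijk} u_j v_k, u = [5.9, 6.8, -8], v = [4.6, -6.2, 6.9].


(u x v)_1 = sum_{j,k} epsilon_{1jk} u_j v_k. Only permutations of (1,2,3) contribute; the two non-zero terms are:
eps_{123} u_2 v_3 = 1 * 6.8 * 6.9 = 46.92
eps_{132} u_3 v_2 = -1 * -8 * -6.2 = -49.6
(u x v)_1 = -2.68

-2.68


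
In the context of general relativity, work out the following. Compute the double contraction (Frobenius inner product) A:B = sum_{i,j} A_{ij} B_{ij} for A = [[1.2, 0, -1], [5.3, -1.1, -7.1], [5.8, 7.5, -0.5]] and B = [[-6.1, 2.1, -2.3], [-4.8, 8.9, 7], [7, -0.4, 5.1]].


A:B = sum over all i,j of A_{ij} * B_{ij}.
Row 1: 1.2*-6.1=-7.32, 0*2.1=0, -1*-2.3=2.3 => row sum = -5.02
Row 2: 5.3*-4.8=-25.44, -1.1*8.9=-9.79, -7.1*7=-49.7 => row sum = -84.93
Row 3: 5.8*7=40.6, 7.5*-0.4=-3, -0.5*5.1=-2.55 => row sum = 35.05
Total = -5.02 + -84.93 + 35.05 = -54.9

-54.9


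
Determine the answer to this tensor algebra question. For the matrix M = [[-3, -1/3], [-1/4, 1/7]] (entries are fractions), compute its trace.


The trace is the sum of diagonal entries.
Diagonal: M[1,1] = -3, M[2,2] = 1/7
Tr(M) = -3 + 1/7
Computing step by step:
After adding M[1,1]: -3
After adding M[2,2]: -20/7
Tr(M) = -20/7

-20/7


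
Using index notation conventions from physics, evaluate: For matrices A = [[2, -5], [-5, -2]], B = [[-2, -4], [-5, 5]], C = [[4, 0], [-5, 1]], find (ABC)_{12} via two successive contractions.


(ABC)_{12} = sum_m (AB)_{1m} C_{m2}. First compute row 1 of AB.
(AB)_{11} = 2*-2 + -5*-5 = 21
(AB)_{12} = 2*-4 + -5*5 = -33
Now contract with column 2 of C:
(AB)_{11} * C_{12} = 21 * 0 = 0
(AB)_{12} * C_{22} = -33 * 1 = -33
(ABC)_{12} = 0 + -33 = -33

-33


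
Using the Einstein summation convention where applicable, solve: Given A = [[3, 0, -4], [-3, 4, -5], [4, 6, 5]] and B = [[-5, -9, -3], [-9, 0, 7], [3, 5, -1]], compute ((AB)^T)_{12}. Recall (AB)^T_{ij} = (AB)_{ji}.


(AB)^T_{ij} = (AB)_{ji} = sum_k A_{jk} B_{ki}.
For i=1, j=2 we need (AB)_{21}:
A_{21} * B_{11} = -3 * -5 = 15
A_{22} * B_{21} = 4 * -9 = -36
A_{23} * B_{31} = -5 * 3 = -15
Sum = 15 + -36 + -15 = -36

-36


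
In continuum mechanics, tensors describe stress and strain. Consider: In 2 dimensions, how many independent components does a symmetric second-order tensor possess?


A symmetric rank-2 tensor in d dimensions has d(d+1)/2 independent components.
d = 2
d(d+1)/2 = 2 * 3 / 2 = 6 / 2 = 3

3


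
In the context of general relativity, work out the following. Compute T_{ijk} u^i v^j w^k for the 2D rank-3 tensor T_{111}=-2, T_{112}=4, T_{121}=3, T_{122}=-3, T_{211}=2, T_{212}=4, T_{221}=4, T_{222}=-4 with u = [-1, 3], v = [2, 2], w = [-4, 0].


S = sum over i,j,k of T_{ijk} u_i v_j w_k. Expanding all 8 terms:
T_{111}*u_1*v_1*w_1 = -2*-1*2*-4 = -16  (running total: -16)
T_{112}*u_1*v_1*w_2 = 4*-1*2*0 = 0  (running total: -16)
T_{121}*u_1*v_2*w_1 = 3*-1*2*-4 = 24  (running total: 8)
T_{122}*u_1*v_2*w_2 = -3*-1*2*0 = 0  (running total: 8)
T_{211}*u_2*v_1*w_1 = 2*3*2*-4 = -48  (running total: -40)
T_{212}*u_2*v_1*w_2 = 4*3*2*0 = 0  (running total: -40)
T_{221}*u_2*v_2*w_1 = 4*3*2*-4 = -96  (running total: -136)
T_{222}*u_2*v_2*w_2 = -4*3*2*0 = 0  (running total: -136)
S = -136

-136


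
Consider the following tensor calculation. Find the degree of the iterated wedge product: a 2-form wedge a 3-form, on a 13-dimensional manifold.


The degree of a wedge product is the sum of the degrees of the individual forms.
Degrees: 2, 3
Total degree = 2 + 3 = 5

5


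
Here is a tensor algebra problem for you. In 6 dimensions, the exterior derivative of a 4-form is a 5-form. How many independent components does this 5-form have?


The exterior derivative of a p-form is a (p+1)-form.
Its number of independent components is C(n, p+1).
n = 6, p+1 = 5
C(6, 5) = 6

6


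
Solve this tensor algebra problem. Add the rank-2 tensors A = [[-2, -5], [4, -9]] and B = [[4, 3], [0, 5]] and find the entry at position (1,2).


Tensor addition is component-wise: (A + B)_{ij} = A_{ij} + B_{ij}.
A_{12} = -5
B_{12} = 3
(A + B)_{12} = -5 + 3 = -2

-2


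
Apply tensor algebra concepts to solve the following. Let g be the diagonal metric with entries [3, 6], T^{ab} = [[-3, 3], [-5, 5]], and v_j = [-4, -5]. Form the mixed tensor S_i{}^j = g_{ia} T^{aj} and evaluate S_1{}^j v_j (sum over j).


Step 1: lower the first index. For a diagonal metric, g_{ia} T^{aj} = g_{ii} T^{ij} (no sum on i).
g_{11} = 3
S_1{}^1 = 3 * T^{11} = 3 * -3 = -9
S_1{}^2 = 3 * T^{12} = 3 * 3 = 9
Step 2: contract S_1{}^j with v_j.
S_1{}^1 * v_1 = -9 * -4 = 36
S_1{}^2 * v_2 = 9 * -5 = -45
Result = 36 + -45 = -9

-9


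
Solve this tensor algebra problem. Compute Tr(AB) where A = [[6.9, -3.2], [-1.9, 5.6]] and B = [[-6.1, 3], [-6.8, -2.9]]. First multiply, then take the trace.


Tr(AB) = sum_i (AB)_{ii} where (AB)_{ii} = sum_k A_{ik} B_{ki}.
(AB)_{11} = 6.9*-6.1 + -3.2*-6.8 = -20.33
(AB)_{22} = -1.9*3 + 5.6*-2.9 = -21.94
Tr(AB) = -20.33 + -21.94 = -42.27

-42.27


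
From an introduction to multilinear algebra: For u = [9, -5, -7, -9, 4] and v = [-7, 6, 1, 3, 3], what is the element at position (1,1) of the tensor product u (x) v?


The outer product entry T_{ij} = u_i * v_j.
We need i=1, j=1.
u_1 = 9, v_1 = -7
T_{1,1} = 9 * -7 = -63

-63


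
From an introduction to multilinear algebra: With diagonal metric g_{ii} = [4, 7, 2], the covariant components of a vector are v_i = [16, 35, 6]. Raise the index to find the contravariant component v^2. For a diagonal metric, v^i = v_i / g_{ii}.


To raise an index with a diagonal metric: v^i = v_i / g_{ii}.
For index 2: v_2 = 35, g_{22} = 7
v^2 = 35 / 7 = 5

5


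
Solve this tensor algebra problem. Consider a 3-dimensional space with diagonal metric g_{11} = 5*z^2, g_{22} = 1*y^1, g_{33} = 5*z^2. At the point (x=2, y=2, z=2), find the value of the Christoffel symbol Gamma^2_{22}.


For a diagonal metric, Gamma^k_{ij} = (1/2) g^{kk} (dg_{ik}/dx_j + dg_{jk}/dx_i - dg_{ij}/dx_k).
The metric is diagonal, so g_{ab} = 0 for a != b.
At the given point: g_{11} = 20, g_{22} = 2, g_{33} = 20
g^{22} = 1/2
dg_{22}/dx_2 = dg_{22}/dx_2 = 1
dg_{22}/dx_2 = dg_{22}/dx_2 = 1
dg_{22}/dx_2 = dg_{22}/dx_2 = 1
Numerator = 1 + 1 - 1 = 1
Gamma^2_{22} = 1 / (2 * 2) = 1/4

1/4


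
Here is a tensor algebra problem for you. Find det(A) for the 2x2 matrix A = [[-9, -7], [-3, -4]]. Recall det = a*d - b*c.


For a 2x2 matrix [[a, b], [c, d]], det = a*d - b*c.
a = -9, b = -7, c = -3, d = -4
a*d = -9 * -4 = 36
b*c = -7 * -3 = 21
det = 36 - 21 = 15

15


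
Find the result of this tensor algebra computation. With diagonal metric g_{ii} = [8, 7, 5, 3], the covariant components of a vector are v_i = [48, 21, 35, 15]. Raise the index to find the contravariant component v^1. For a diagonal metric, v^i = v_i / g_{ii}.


To raise an index with a diagonal metric: v^i = v_i / g_{ii}.
For index 1: v_1 = 48, g_{11} = 8
v^1 = 48 / 8 = 6

6


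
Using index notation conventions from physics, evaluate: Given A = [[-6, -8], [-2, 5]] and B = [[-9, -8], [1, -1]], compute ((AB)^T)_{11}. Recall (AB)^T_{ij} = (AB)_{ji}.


(AB)^T_{ij} = (AB)_{ji} = sum_k A_{jk} B_{ki}.
For i=1, j=1 we need (AB)_{11}:
A_{11} * B_{11} = -6 * -9 = 54
A_{12} * B_{21} = -8 * 1 = -8
Sum = 54 + -8 = 46

46


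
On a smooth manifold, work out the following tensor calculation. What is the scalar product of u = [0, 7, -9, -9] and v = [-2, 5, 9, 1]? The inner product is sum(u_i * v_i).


The inner product u . v = sum of u_i * v_i.
Term-by-term: 0 * -2, 7 * 5, -9 * 9, -9 * 1
Products: 0, 35, -81, -9
Sum = 0 + 35 + -81 + -9 = -55

-55


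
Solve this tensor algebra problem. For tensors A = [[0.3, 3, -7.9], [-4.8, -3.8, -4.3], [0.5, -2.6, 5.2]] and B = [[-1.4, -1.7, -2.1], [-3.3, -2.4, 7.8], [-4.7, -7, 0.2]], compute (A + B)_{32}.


Tensor addition is component-wise: (A + B)_{ij} = A_{ij} + B_{ij}.
A_{32} = -2.6
B_{32} = -7
(A + B)_{32} = -2.6 + -7 = -9.6

-9.6


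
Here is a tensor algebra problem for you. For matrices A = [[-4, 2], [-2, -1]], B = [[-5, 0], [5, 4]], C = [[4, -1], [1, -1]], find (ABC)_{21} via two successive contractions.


(ABC)_{21} = sum_m (AB)_{2m} C_{m1}. First compute row 2 of AB.
(AB)_{21} = -2*-5 + -1*5 = 5
(AB)_{22} = -2*0 + -1*4 = -4
Now contract with column 1 of C:
(AB)_{21} * C_{11} = 5 * 4 = 20
(AB)_{22} * C_{21} = -4 * 1 = -4
(ABC)_{21} = 20 + -4 = 16

16


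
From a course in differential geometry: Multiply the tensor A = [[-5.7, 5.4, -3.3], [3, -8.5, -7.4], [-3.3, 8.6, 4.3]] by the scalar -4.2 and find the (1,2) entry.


Scalar multiplication: (cA)_{ij} = c * A_{ij}.
c = -4.2
A_{12} = 5.4
(cA)_{12} = -4.2 * 5.4 = -22.68

-22.68


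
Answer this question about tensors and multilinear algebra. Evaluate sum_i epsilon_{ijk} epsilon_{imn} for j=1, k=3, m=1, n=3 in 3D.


Using the identity: epsilon_{ijk} epsilon_{imn} = delta_{jm} delta_{kn} - delta_{jn} delta_{km}.
delta_{11} = 1
delta_{33} = 1
delta_{13} = 0
delta_{31} = 0
Result = 1 * 1 - 0 * 0 = 1 - 0 = 1

1


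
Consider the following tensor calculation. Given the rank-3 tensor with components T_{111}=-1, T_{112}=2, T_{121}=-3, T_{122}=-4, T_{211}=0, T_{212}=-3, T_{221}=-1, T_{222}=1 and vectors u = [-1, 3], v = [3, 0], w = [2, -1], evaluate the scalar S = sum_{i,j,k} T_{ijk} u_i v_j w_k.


S = sum over i,j,k of T_{ijk} u_i v_j w_k. Expanding all 8 terms:
T_{111}*u_1*v_1*w_1 = -1*-1*3*2 = 6  (running total: 6)
T_{112}*u_1*v_1*w_2 = 2*-1*3*-1 = 6  (running total: 12)
T_{121}*u_1*v_2*w_1 = -3*-1*0*2 = 0  (running total: 12)
T_{122}*u_1*v_2*w_2 = -4*-1*0*-1 = 0  (running total: 12)
T_{211}*u_2*v_1*w_1 = 0*3*3*2 = 0  (running total: 12)
T_{212}*u_2*v_1*w_2 = -3*3*3*-1 = 27  (running total: 39)
T_{221}*u_2*v_2*w_1 = -1*3*0*2 = 0  (running total: 39)
T_{222}*u_2*v_2*w_2 = 1*3*0*-1 = 0  (running total: 39)
S = 39

39


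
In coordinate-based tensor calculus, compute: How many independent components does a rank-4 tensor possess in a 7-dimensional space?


The number of components of a rank-r tensor in d dimensions is d^r.
Here d = 7 and r = 4.
7^4 = 2401

2401


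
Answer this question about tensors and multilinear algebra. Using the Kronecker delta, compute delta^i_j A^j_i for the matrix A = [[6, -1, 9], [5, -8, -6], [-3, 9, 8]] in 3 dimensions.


The contraction (trace) of a rank-2 tensor is the sum of its diagonal elements.
Diagonal entries: A[1,1] = 6, A[2,2] = -8, A[3,3] = 8
Tr(A) = 6 + -8 + 8 = 6

6


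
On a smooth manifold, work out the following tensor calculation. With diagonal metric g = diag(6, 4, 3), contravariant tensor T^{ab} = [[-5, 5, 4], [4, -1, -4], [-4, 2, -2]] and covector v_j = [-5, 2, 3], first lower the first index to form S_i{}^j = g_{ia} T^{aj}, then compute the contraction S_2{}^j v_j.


Step 1: lower the first index. For a diagonal metric, g_{ia} T^{aj} = g_{ii} T^{ij} (no sum on i).
g_{22} = 4
S_2{}^1 = 4 * T^{21} = 4 * 4 = 16
S_2{}^2 = 4 * T^{22} = 4 * -1 = -4
S_2{}^3 = 4 * T^{23} = 4 * -4 = -16
Step 2: contract S_2{}^j with v_j.
S_2{}^1 * v_1 = 16 * -5 = -80
S_2{}^2 * v_2 = -4 * 2 = -8
S_2{}^3 * v_3 = -16 * 3 = -48
Result = -80 + -8 + -48 = -136

-136


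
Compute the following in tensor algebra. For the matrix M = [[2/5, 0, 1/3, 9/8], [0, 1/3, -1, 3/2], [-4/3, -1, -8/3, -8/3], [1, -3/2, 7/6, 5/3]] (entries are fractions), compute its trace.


The trace is the sum of diagonal entries.
Diagonal: M[1,1] = 2/5, M[2,2] = 1/3, M[3,3] = -8/3, M[4,4] = 5/3
Tr(M) = 2/5 + 1/3 + -8/3 + 5/3
Computing step by step:
After adding M[1,1]: 2/5
After adding M[2,2]: 11/15
After adding M[3,3]: -29/15
After adding M[4,4]: -4/15
Tr(M) = -4/15

-4/15


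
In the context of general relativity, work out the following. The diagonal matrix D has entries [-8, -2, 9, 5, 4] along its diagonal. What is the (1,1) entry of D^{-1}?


For a diagonal matrix, the inverse has entries (D^{-1})_{ii} = 1/d_{ii}.
The diagonal entries are: d_{11} = -8, d_{22} = -2, d_{33} = 9, d_{44} = 5, d_{55} = 4
We need (D^{-1})_{11} = 1/d_{11} = 1/-8 = -1/8

-1/8


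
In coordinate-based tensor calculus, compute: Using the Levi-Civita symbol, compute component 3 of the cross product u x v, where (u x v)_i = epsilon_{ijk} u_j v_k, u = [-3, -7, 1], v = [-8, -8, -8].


(u x v)_3 = sum_{j,k} epsilon_{3jk} u_j v_k. Only permutations of (1,2,3) contribute; the two non-zero terms are:
eps_{312} u_1 v_2 = 1 * -3 * -8 = 24
eps_{321} u_2 v_1 = -1 * -7 * -8 = -56
(u x v)_3 = -32

-32


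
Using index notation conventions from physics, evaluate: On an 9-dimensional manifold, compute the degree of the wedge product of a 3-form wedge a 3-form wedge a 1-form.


The degree of a wedge product is the sum of the degrees of the individual forms.
Degrees: 3, 3, 1
Total degree = 3 + 3 + 1 = 7

7


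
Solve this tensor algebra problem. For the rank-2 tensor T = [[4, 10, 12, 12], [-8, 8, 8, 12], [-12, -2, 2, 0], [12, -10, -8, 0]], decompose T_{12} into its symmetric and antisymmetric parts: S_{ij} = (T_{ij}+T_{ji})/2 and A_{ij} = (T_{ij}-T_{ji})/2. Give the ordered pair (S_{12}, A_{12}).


T_{12} = 10
T_{21} = -8
S_{12} = (10 + -8)/2 = 2/2 = 1
A_{12} = (10 - -8)/2 = 18/2 = 9
Check: S + A = 1 + 9 = 10 = T_{12}.

(1, 9)


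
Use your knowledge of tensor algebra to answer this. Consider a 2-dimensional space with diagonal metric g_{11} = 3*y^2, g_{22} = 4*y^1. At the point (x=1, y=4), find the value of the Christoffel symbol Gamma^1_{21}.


For a diagonal metric, Gamma^k_{ij} = (1/2) g^{kk} (dg_{ik}/dx_j + dg_{jk}/dx_i - dg_{ij}/dx_k).
The metric is diagonal, so g_{ab} = 0 for a != b.
At the given point: g_{11} = 48, g_{22} = 16
g^{11} = 1/48
dg_{21}/dx_1 = 0 (off-diagonal)
dg_{11}/dx_2 = dg_{11}/dx_2 = 24
dg_{21}/dx_1 = 0 (off-diagonal)
Numerator = 0 + 24 - 0 = 24
Gamma^1_{21} = 24 / (2 * 48) = 1/4

1/4


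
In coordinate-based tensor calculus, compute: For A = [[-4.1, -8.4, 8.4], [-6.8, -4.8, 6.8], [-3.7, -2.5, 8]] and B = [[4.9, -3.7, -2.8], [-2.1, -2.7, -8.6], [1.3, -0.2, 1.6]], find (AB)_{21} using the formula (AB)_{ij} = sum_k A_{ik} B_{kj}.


(AB)_{ij} = sum_k A_{ik} B_{kj}.
For i=2, j=1:
A_{21} * B_{11} = -6.8 * 4.9 = -33.32
A_{22} * B_{21} = -4.8 * -2.1 = 10.08
A_{23} * B_{31} = 6.8 * 1.3 = 8.84
Sum = -33.32 + 10.08 + 8.84 = -14.4

-14.4


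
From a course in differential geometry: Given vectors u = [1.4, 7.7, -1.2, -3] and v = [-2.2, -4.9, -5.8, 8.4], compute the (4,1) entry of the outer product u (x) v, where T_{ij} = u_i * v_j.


The outer product entry T_{ij} = u_i * v_j.
We need i=4, j=1.
u_4 = -3, v_1 = -2.2
T_{4,1} = -3 * -2.2 = 6.6

6.6


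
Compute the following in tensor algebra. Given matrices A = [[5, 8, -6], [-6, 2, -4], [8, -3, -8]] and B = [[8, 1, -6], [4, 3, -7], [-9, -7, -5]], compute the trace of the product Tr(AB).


Tr(AB) = sum_i (AB)_{ii} where (AB)_{ii} = sum_k A_{ik} B_{ki}.
(AB)_{11} = 5*8 + 8*4 + -6*-9 = 126
(AB)_{22} = -6*1 + 2*3 + -4*-7 = 28
(AB)_{33} = 8*-6 + -3*-7 + -8*-5 = 13
Tr(AB) = 126 + 28 + 13 = 167

167


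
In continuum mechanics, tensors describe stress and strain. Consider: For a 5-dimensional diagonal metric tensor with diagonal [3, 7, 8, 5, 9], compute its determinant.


For a diagonal metric, the determinant is the product of diagonal entries.
Diagonal entries: 3, 7, 8, 5, 9
det(g) = 3 * 7 * 8 * 5 * 9 = 7560

7560


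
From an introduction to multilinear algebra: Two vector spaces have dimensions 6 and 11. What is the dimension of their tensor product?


The dimension of a tensor product is the product of dimensions.
dim(V) = 6, dim(W) = 11
dim(V (x) W) = 6 * 11 = 66

66


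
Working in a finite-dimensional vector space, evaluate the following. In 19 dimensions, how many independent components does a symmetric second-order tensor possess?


A symmetric rank-2 tensor in d dimensions has d(d+1)/2 independent components.
d = 19
d(d+1)/2 = 19 * 20 / 2 = 380 / 2 = 190

190


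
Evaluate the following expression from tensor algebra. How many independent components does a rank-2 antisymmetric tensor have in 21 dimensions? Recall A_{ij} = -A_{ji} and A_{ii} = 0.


An antisymmetric rank-2 tensor satisfies A_{ij} = -A_{ji}, so diagonal entries are zero.
The independent components are the upper-triangular entries: C(n, 2) = n(n-1)/2.
n = 21
C(21, 2) = 21 * 20 / 2 = 420 / 2 = 210

210


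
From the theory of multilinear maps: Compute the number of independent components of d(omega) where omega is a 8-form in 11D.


The exterior derivative of a p-form is a (p+1)-form.
Its number of independent components is C(n, p+1).
n = 11, p+1 = 9
C(11, 9) = 55

55


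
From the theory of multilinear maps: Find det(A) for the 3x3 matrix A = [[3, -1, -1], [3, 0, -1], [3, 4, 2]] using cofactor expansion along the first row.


Expanding along the first row, det(A) = a11*M_11 - a12*M_12 + a13*M_13, where M_1j is the (1,j) minor.
Minor M_11 = 0*2 - -1*4 = 4
Minor M_12 = 3*2 - -1*3 = 9
Minor M_13 = 3*4 - 0*3 = 12
det = 3*(4) - -1*(9) + -1*(12)
    = 12 - -9 + -12
    = 9

9


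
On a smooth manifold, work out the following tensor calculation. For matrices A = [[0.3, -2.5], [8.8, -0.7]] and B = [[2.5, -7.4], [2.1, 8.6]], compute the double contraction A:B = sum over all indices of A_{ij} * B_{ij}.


A:B = sum over all i,j of A_{ij} * B_{ij}.
Row 1: 0.3*2.5=0.75, -2.5*-7.4=18.5 => row sum = 19.25
Row 2: 8.8*2.1=18.48, -0.7*8.6=-6.02 => row sum = 12.46
Total = 19.25 + 12.46 = 31.71

31.71


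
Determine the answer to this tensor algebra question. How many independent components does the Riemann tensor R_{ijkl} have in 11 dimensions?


The Riemann tensor in d dimensions has d^2(d^2 - 1)/12 independent components.
d = 11, so d^2 = 121
d^2 - 1 = 120
d^2(d^2 - 1) = 121 * 120 = 14520
Divide by 12: 14520 / 12 = 1210

1210


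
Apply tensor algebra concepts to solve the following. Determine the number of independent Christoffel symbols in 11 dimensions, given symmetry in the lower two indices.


Christoffel symbols Gamma^k_{ij} are symmetric in i,j, so there are d * d(d+1)/2 independent symbols.
d = 11
d(d+1)/2 = 11 * 12 / 2 = 66
Total = 11 * 66 = 726

726


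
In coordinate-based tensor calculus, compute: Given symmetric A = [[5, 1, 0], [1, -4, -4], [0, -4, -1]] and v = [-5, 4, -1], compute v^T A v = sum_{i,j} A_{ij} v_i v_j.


First compute Av:
(Av)_1 = 5*-5 + 1*4 + 0*-1 = -21
(Av)_2 = 1*-5 + -4*4 + -4*-1 = -17
(Av)_3 = 0*-5 + -4*4 + -1*-1 = -15
Av = [-21, -17, -15]
Then v^T (Av) = -5*-21 + 4*-17 + -1*-15
= 105 + -68 + 15 = 52

52


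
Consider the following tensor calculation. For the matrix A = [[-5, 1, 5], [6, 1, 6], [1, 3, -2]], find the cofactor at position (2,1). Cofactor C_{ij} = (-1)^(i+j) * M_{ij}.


To find cofactor C_{21}, delete row 2 and column 1.
The resulting 2x2 submatrix is: [[1, 5], [3, -2]]
Minor M_{21} = 1*-2 - 5*3
  = -2 - 15 = -17
Sign = (-1)^(2+1) = (-1)^3 = -1
Cofactor C_{21} = -1 * -17 = 17

17


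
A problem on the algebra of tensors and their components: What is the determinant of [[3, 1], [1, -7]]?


For a 2x2 matrix [[a, b], [c, d]], det = a*d - b*c.
a = 3, b = 1, c = 1, d = -7
a*d = 3 * -7 = -21
b*c = 1 * 1 = 1
det = -21 - 1 = -22

-22


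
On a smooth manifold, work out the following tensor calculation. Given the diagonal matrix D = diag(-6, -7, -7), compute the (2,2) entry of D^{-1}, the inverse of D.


For a diagonal matrix, the inverse has entries (D^{-1})_{ii} = 1/d_{ii}.
The diagonal entries are: d_{11} = -6, d_{22} = -7, d_{33} = -7
We need (D^{-1})_{22} = 1/d_{22} = 1/-7 = -1/7

-1/7


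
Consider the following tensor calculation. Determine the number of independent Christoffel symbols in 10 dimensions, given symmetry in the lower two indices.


Christoffel symbols Gamma^k_{ij} are symmetric in i,j, so there are d * d(d+1)/2 independent symbols.
d = 10
d(d+1)/2 = 10 * 11 / 2 = 55
Total = 10 * 55 = 550

550


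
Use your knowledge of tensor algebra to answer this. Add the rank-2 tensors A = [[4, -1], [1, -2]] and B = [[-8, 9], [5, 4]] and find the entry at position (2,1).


Tensor addition is component-wise: (A + B)_{ij} = A_{ij} + B_{ij}.
A_{21} = 1
B_{21} = 5
(A + B)_{21} = 1 + 5 = 6

6


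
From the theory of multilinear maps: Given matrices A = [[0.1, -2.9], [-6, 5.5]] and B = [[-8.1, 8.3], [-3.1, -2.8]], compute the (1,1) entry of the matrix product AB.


(AB)_{ij} = sum_k A_{ik} B_{kj}.
For i=1, j=1:
A_{11} * B_{11} = 0.1 * -8.1 = -0.81
A_{12} * B_{21} = -2.9 * -3.1 = 8.99
Sum = -0.81 + 8.99 = 8.18

8.18


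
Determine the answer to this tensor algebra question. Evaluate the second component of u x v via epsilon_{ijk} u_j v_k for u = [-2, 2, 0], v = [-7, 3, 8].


(u x v)_2 = sum_{j,k} epsilon_{2jk} u_j v_k. Only permutations of (1,2,3) contribute; the two non-zero terms are:
eps_{213} u_1 v_3 = -1 * -2 * 8 = 16
eps_{231} u_3 v_1 = 1 * 0 * -7 = 0
(u x v)_2 = 16

16


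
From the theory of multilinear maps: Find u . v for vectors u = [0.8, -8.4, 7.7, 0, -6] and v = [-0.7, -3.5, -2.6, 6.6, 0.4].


The inner product u . v = sum of u_i * v_i.
Term-by-term: 0.8 * -0.7, -8.4 * -3.5, 7.7 * -2.6, 0 * 6.6, -6 * 0.4
Products: -0.56, 29.4, -20.02, 0, -2.4
Sum = -0.56 + 29.4 + -20.02 + 0 + -2.4 = 6.42

6.42


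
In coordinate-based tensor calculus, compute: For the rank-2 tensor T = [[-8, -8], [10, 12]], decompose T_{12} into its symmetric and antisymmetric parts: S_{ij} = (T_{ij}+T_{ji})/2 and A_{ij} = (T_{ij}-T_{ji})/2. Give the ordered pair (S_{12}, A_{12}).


T_{12} = -8
T_{21} = 10
S_{12} = (-8 + 10)/2 = 2/2 = 1
A_{12} = (-8 - 10)/2 = -18/2 = -9
Check: S + A = 1 + -9 = -8 = T_{12}.

(1, -9)


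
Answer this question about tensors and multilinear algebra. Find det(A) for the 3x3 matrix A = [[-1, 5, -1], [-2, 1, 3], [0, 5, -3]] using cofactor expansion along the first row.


Expanding along the first row, det(A) = a11*M_11 - a12*M_12 + a13*M_13, where M_1j is the (1,j) minor.
Minor M_11 = 1*-3 - 3*5 = -18
Minor M_12 = -2*-3 - 3*0 = 6
Minor M_13 = -2*5 - 1*0 = -10
det = -1*(-18) - 5*(6) + -1*(-10)
    = 18 - 30 + 10
    = -2

-2


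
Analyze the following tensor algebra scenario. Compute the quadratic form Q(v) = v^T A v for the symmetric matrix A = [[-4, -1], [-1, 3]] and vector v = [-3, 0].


First compute Av:
(Av)_1 = -4*-3 + -1*0 = 12
(Av)_2 = -1*-3 + 3*0 = 3
Av = [12, 3]
Then v^T (Av) = -3*12 + 0*3
= -36 + 0 = -36

-36


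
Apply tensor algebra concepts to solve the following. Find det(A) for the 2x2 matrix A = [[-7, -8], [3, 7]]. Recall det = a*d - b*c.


For a 2x2 matrix [[a, b], [c, d]], det = a*d - b*c.
a = -7, b = -8, c = 3, d = 7
a*d = -7 * 7 = -49
b*c = -8 * 3 = -24
det = -49 - -24 = -25

-25


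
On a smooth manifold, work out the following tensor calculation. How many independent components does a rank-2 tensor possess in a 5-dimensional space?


The number of components of a rank-r tensor in d dimensions is d^r.
Here d = 5 and r = 2.
5^2 = 25

25


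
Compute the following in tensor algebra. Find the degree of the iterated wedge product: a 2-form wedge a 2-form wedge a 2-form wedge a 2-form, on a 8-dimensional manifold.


The degree of a wedge product is the sum of the degrees of the individual forms.
Degrees: 2, 2, 2, 2
Total degree = 2 + 2 + 2 + 2 = 8

8


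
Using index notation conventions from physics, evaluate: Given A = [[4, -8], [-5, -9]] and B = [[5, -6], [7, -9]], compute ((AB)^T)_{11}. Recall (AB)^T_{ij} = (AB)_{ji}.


(AB)^T_{ij} = (AB)_{ji} = sum_k A_{jk} B_{ki}.
For i=1, j=1 we need (AB)_{11}:
A_{11} * B_{11} = 4 * 5 = 20
A_{12} * B_{21} = -8 * 7 = -56
Sum = 20 + -56 = -36

-36


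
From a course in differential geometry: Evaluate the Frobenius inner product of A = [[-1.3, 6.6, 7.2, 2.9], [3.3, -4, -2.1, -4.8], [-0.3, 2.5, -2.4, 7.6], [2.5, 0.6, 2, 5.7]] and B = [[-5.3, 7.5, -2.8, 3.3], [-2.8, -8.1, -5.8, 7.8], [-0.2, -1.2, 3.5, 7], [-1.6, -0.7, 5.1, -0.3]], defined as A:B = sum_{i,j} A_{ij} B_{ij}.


A:B = sum over all i,j of A_{ij} * B_{ij}.
Row 1: -1.3*-5.3=6.89, 6.6*7.5=49.5, 7.2*-2.8=-20.16, 2.9*3.3=9.57 => row sum = 45.8
Row 2: 3.3*-2.8=-9.24, -4*-8.1=32.4, -2.1*-5.8=12.18, -4.8*7.8=-37.44 => row sum = -2.1
Row 3: -0.3*-0.2=0.06, 2.5*-1.2=-3, -2.4*3.5=-8.4, 7.6*7=53.2 => row sum = 41.86
Row 4: 2.5*-1.6=-4, 0.6*-0.7=-0.42, 2*5.1=10.2, 5.7*-0.3=-1.71 => row sum = 4.07
Total = 45.8 + -2.1 + 41.86 + 4.07 = 89.63

89.63


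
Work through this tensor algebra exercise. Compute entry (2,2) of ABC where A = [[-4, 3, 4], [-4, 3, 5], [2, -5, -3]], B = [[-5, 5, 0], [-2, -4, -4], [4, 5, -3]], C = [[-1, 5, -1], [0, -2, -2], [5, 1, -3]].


(ABC)_{22} = sum_m (AB)_{2m} C_{m2}. First compute row 2 of AB.
(AB)_{21} = -4*-5 + 3*-2 + 5*4 = 34
(AB)_{22} = -4*5 + 3*-4 + 5*5 = -7
(AB)_{23} = -4*0 + 3*-4 + 5*-3 = -27
Now contract with column 2 of C:
(AB)_{21} * C_{12} = 34 * 5 = 170
(AB)_{22} * C_{22} = -7 * -2 = 14
(AB)_{23} * C_{32} = -27 * 1 = -27
(ABC)_{22} = 170 + 14 + -27 = 157

157


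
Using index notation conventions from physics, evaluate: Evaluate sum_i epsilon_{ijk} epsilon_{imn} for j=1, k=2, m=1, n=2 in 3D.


Using the identity: epsilon_{ijk} epsilon_{imn} = delta_{jm} delta_{kn} - delta_{jn} delta_{km}.
delta_{11} = 1
delta_{22} = 1
delta_{12} = 0
delta_{21} = 0
Result = 1 * 1 - 0 * 0 = 1 - 0 = 1

1


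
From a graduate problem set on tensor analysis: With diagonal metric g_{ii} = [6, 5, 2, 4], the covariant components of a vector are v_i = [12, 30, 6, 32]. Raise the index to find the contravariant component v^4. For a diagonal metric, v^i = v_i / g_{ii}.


To raise an index with a diagonal metric: v^i = v_i / g_{ii}.
For index 4: v_4 = 32, g_{44} = 4
v^4 = 32 / 4 = 8

8


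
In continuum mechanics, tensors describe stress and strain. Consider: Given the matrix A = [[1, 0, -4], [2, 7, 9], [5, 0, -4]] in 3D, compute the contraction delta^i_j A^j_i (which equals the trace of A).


The contraction (trace) of a rank-2 tensor is the sum of its diagonal elements.
Diagonal entries: A[1,1] = 1, A[2,2] = 7, A[3,3] = -4
Tr(A) = 1 + 7 + -4 = 4

4


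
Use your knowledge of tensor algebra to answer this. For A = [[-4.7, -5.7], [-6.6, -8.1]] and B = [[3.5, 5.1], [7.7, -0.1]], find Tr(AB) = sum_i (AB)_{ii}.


Tr(AB) = sum_i (AB)_{ii} where (AB)_{ii} = sum_k A_{ik} B_{ki}.
(AB)_{11} = -4.7*3.5 + -5.7*7.7 = -60.34
(AB)_{22} = -6.6*5.1 + -8.1*-0.1 = -32.85
Tr(AB) = -60.34 + -32.85 = -93.19

-93.19


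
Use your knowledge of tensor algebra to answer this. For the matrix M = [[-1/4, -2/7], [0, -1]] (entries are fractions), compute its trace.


The trace is the sum of diagonal entries.
Diagonal: M[1,1] = -1/4, M[2,2] = -1
Tr(M) = -1/4 + -1
Computing step by step:
After adding M[1,1]: -1/4
After adding M[2,2]: -5/4
Tr(M) = -5/4

-5/4


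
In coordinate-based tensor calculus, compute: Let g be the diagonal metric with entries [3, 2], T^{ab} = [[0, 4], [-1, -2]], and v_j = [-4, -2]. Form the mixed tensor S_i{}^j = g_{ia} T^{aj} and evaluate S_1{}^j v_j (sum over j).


Step 1: lower the first index. For a diagonal metric, g_{ia} T^{aj} = g_{ii} T^{ij} (no sum on i).
g_{11} = 3
S_1{}^1 = 3 * T^{11} = 3 * 0 = 0
S_1{}^2 = 3 * T^{12} = 3 * 4 = 12
Step 2: contract S_1{}^j with v_j.
S_1{}^1 * v_1 = 0 * -4 = 0
S_1{}^2 * v_2 = 12 * -2 = -24
Result = 0 + -24 = -24

-24


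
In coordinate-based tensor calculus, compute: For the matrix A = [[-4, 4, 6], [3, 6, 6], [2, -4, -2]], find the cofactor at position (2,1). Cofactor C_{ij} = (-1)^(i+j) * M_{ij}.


To find cofactor C_{21}, delete row 2 and column 1.
The resulting 2x2 submatrix is: [[4, 6], [-4, -2]]
Minor M_{21} = 4*-2 - 6*-4
  = -8 - -24 = 16
Sign = (-1)^(2+1) = (-1)^3 = -1
Cofactor C_{21} = -1 * 16 = -16

-16


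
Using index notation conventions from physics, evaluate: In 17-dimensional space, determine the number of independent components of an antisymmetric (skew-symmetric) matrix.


An antisymmetric rank-2 tensor satisfies A_{ij} = -A_{ji}, so diagonal entries are zero.
The independent components are the upper-triangular entries: C(n, 2) = n(n-1)/2.
n = 17
C(17, 2) = 17 * 16 / 2 = 272 / 2 = 136

136


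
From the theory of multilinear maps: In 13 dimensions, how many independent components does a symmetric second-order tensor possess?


A symmetric rank-2 tensor in d dimensions has d(d+1)/2 independent components.
d = 13
d(d+1)/2 = 13 * 14 / 2 = 182 / 2 = 91

91


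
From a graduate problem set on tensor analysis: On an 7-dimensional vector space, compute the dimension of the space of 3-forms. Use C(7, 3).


The dimension of the space of p-forms on an n-dimensional space is C(n, p).
n = 7, p = 3
C(7, 3) = 7! / (3! * 4!) = 35

35


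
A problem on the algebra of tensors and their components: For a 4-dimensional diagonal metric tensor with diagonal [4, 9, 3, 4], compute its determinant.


For a diagonal metric, the determinant is the product of diagonal entries.
Diagonal entries: 4, 9, 3, 4
det(g) = 4 * 9 * 3 * 4 = 432

432


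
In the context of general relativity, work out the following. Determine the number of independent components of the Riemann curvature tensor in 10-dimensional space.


The Riemann tensor in d dimensions has d^2(d^2 - 1)/12 independent components.
d = 10, so d^2 = 100
d^2 - 1 = 99
d^2(d^2 - 1) = 100 * 99 = 9900
Divide by 12: 9900 / 12 = 825

825


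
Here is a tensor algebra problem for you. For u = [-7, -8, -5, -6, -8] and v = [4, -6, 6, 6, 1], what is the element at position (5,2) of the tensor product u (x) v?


The outer product entry T_{ij} = u_i * v_j.
We need i=5, j=2.
u_5 = -8, v_2 = -6
T_{5,2} = -8 * -6 = 48

48


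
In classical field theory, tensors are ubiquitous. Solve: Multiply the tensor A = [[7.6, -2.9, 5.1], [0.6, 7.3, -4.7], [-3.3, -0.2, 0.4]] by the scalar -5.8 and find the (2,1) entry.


Scalar multiplication: (cA)_{ij} = c * A_{ij}.
c = -5.8
A_{21} = 0.6
(cA)_{21} = -5.8 * 0.6 = -3.48

-3.48


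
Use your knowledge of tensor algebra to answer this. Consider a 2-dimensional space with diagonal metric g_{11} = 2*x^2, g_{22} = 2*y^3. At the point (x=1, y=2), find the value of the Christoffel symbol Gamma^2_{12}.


For a diagonal metric, Gamma^k_{ij} = (1/2) g^{kk} (dg_{ik}/dx_j + dg_{jk}/dx_i - dg_{ij}/dx_k).
The metric is diagonal, so g_{ab} = 0 for a != b.
At the given point: g_{11} = 2, g_{22} = 16
g^{22} = 1/16
dg_{12}/dx_2 = 0 (off-diagonal)
dg_{22}/dx_1 = dg_{22}/dx_1 = 0
dg_{12}/dx_2 = 0 (off-diagonal)
Numerator = 0 + 0 - 0 = 0
Gamma^2_{12} = 0 / (2 * 16) = 0

0


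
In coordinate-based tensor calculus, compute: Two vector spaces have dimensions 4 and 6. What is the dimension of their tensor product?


The dimension of a tensor product is the product of dimensions.
dim(V) = 4, dim(W) = 6
dim(V (x) W) = 4 * 6 = 24

24


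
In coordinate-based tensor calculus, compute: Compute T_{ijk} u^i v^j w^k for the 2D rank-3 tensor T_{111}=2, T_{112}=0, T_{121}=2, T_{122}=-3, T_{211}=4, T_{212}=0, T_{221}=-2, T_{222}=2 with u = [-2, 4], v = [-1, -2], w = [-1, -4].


S = sum over i,j,k of T_{ijk} u_i v_j w_k. Expanding all 8 terms:
T_{111}*u_1*v_1*w_1 = 2*-2*-1*-1 = -4  (running total: -4)
T_{112}*u_1*v_1*w_2 = 0*-2*-1*-4 = 0  (running total: -4)
T_{121}*u_1*v_2*w_1 = 2*-2*-2*-1 = -8  (running total: -12)
T_{122}*u_1*v_2*w_2 = -3*-2*-2*-4 = 48  (running total: 36)
T_{211}*u_2*v_1*w_1 = 4*4*-1*-1 = 16  (running total: 52)
T_{212}*u_2*v_1*w_2 = 0*4*-1*-4 = 0  (running total: 52)
T_{221}*u_2*v_2*w_1 = -2*4*-2*-1 = -16  (running total: 36)
T_{222}*u_2*v_2*w_2 = 2*4*-2*-4 = 64  (running total: 100)
S = 100

100


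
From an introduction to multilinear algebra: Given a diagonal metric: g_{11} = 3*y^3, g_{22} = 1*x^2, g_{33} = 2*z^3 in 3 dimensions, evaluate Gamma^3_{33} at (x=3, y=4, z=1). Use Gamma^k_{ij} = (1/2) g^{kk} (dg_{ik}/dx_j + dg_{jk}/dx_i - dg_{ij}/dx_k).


For a diagonal metric, Gamma^k_{ij} = (1/2) g^{kk} (dg_{ik}/dx_j + dg_{jk}/dx_i - dg_{ij}/dx_k).
The metric is diagonal, so g_{ab} = 0 for a != b.
At the given point: g_{11} = 192, g_{22} = 9, g_{33} = 2
g^{33} = 1/2
dg_{33}/dx_3 = dg_{33}/dx_3 = 6
dg_{33}/dx_3 = dg_{33}/dx_3 = 6
dg_{33}/dx_3 = dg_{33}/dx_3 = 6
Numerator = 6 + 6 - 6 = 6
Gamma^3_{33} = 6 / (2 * 2) = 3/2

3/2


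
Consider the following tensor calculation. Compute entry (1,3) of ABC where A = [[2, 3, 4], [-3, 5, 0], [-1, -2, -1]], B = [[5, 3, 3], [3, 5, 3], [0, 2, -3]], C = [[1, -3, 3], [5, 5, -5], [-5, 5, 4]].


(ABC)_{13} = sum_m (AB)_{1m} C_{m3}. First compute row 1 of AB.
(AB)_{11} = 2*5 + 3*3 + 4*0 = 19
(AB)_{12} = 2*3 + 3*5 + 4*2 = 29
(AB)_{13} = 2*3 + 3*3 + 4*-3 = 3
Now contract with column 3 of C:
(AB)_{11} * C_{13} = 19 * 3 = 57
(AB)_{12} * C_{23} = 29 * -5 = -145
(AB)_{13} * C_{33} = 3 * 4 = 12
(ABC)_{13} = 57 + -145 + 12 = -76

-76


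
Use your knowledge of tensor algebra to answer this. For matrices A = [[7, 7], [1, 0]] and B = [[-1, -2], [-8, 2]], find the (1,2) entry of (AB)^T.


(AB)^T_{ij} = (AB)_{ji} = sum_k A_{jk} B_{ki}.
For i=1, j=2 we need (AB)_{21}:
A_{21} * B_{11} = 1 * -1 = -1
A_{22} * B_{21} = 0 * -8 = 0
Sum = -1 + 0 = -1

-1


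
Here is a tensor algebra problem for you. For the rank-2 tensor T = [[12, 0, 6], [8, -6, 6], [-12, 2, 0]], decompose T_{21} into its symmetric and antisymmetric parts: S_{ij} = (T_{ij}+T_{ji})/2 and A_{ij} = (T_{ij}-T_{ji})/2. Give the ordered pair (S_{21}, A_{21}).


T_{21} = 8
T_{12} = 0
S_{21} = (8 + 0)/2 = 8/2 = 4
A_{21} = (8 - 0)/2 = 8/2 = 4
Check: S + A = 4 + 4 = 8 = T_{21}.

(4, 4)


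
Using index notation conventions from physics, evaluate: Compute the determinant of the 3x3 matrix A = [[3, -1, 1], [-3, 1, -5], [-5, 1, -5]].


Expanding along the first row, det(A) = a11*M_11 - a12*M_12 + a13*M_13, where M_1j is the (1,j) minor.
Minor M_11 = 1*-5 - -5*1 = 0
Minor M_12 = -3*-5 - -5*-5 = -10
Minor M_13 = -3*1 - 1*-5 = 2
det = 3*(0) - -1*(-10) + 1*(2)
    = 0 - 10 + 2
    = -8

-8


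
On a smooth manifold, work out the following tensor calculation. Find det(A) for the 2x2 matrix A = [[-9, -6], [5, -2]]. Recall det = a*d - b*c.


For a 2x2 matrix [[a, b], [c, d]], det = a*d - b*c.
a = -9, b = -6, c = 5, d = -2
a*d = -9 * -2 = 18
b*c = -6 * 5 = -30
det = 18 - -30 = 48

48


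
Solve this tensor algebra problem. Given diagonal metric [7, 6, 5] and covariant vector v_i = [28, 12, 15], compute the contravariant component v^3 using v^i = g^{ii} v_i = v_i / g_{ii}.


To raise an index with a diagonal metric: v^i = v_i / g_{ii}.
For index 3: v_3 = 15, g_{33} = 5
v^3 = 15 / 5 = 3

3


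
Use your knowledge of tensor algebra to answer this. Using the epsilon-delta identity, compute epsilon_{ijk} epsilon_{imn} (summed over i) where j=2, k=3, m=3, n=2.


Using the identity: epsilon_{ijk} epsilon_{imn} = delta_{jm} delta_{kn} - delta_{jn} delta_{km}.
delta_{23} = 0
delta_{32} = 0
delta_{22} = 1
delta_{33} = 1
Result = 0 * 0 - 1 * 1 = 0 - 1 = -1

-1


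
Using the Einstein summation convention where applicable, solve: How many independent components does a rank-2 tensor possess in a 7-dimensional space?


The number of components of a rank-r tensor in d dimensions is d^r.
Here d = 7 and r = 2.
7^2 = 49

49


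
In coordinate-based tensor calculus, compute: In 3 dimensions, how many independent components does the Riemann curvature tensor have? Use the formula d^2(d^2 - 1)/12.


The Riemann tensor in d dimensions has d^2(d^2 - 1)/12 independent components.
d = 3, so d^2 = 9
d^2 - 1 = 8
d^2(d^2 - 1) = 9 * 8 = 72
Divide by 12: 72 / 12 = 6

6


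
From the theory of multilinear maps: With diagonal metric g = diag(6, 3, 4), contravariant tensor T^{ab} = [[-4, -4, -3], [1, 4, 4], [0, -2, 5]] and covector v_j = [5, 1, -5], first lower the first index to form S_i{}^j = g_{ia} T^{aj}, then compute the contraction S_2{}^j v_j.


Step 1: lower the first index. For a diagonal metric, g_{ia} T^{aj} = g_{ii} T^{ij} (no sum on i).
g_{22} = 3
S_2{}^1 = 3 * T^{21} = 3 * 1 = 3
S_2{}^2 = 3 * T^{22} = 3 * 4 = 12
S_2{}^3 = 3 * T^{23} = 3 * 4 = 12
Step 2: contract S_2{}^j with v_j.
S_2{}^1 * v_1 = 3 * 5 = 15
S_2{}^2 * v_2 = 12 * 1 = 12
S_2{}^3 * v_3 = 12 * -5 = -60
Result = 15 + 12 + -60 = -33

-33


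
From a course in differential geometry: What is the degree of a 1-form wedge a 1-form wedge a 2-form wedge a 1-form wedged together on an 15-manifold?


The degree of a wedge product is the sum of the degrees of the individual forms.
Degrees: 1, 1, 2, 1
Total degree = 1 + 1 + 2 + 1 = 5

5


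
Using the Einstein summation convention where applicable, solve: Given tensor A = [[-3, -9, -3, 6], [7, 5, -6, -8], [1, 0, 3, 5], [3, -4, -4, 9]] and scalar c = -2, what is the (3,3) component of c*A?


Scalar multiplication: (cA)_{ij} = c * A_{ij}.
c = -2
A_{33} = 3
(cA)_{33} = -2 * 3 = -6

-6


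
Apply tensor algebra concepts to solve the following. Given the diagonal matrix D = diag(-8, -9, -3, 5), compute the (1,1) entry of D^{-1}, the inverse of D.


For a diagonal matrix, the inverse has entries (D^{-1})_{ii} = 1/d_{ii}.
The diagonal entries are: d_{11} = -8, d_{22} = -9, d_{33} = -3, d_{44} = 5
We need (D^{-1})_{11} = 1/d_{11} = 1/-8 = -1/8

-1/8


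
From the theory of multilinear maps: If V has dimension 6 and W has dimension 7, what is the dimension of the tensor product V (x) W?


The dimension of a tensor product is the product of dimensions.
dim(V) = 6, dim(W) = 7
dim(V (x) W) = 6 * 7 = 42

42


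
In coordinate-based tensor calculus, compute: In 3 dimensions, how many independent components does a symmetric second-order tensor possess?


A symmetric rank-2 tensor in d dimensions has d(d+1)/2 independent components.
d = 3
d(d+1)/2 = 3 * 4 / 2 = 12 / 2 = 6

6


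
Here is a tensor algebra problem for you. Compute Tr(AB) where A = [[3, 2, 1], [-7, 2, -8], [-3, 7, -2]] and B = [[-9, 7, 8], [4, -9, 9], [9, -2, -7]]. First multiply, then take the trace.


Tr(AB) = sum_i (AB)_{ii} where (AB)_{ii} = sum_k A_{ik} B_{ki}.
(AB)_{11} = 3*-9 + 2*4 + 1*9 = -10
(AB)_{22} = -7*7 + 2*-9 + -8*-2 = -51
(AB)_{33} = -3*8 + 7*9 + -2*-7 = 53
Tr(AB) = -10 + -51 + 53 = -8

-8


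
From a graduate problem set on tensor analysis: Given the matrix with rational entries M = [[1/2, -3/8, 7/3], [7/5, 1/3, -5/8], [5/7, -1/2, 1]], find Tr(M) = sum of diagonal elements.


The trace is the sum of diagonal entries.
Diagonal: M[1,1] = 1/2, M[2,2] = 1/3, M[3,3] = 1
Tr(M) = 1/2 + 1/3 + 1
Computing step by step:
After adding M[1,1]: 1/2
After adding M[2,2]: 5/6
After adding M[3,3]: 11/6
Tr(M) = 11/6

11/6


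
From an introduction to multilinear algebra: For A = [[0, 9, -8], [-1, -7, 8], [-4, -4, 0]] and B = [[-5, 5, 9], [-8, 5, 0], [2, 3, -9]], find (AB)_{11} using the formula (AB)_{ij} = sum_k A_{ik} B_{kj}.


(AB)_{ij} = sum_k A_{ik} B_{kj}.
For i=1, j=1:
A_{11} * B_{11} = 0 * -5 = 0
A_{12} * B_{21} = 9 * -8 = -72
A_{13} * B_{31} = -8 * 2 = -16
Sum = 0 + -72 + -16 = -88

-88


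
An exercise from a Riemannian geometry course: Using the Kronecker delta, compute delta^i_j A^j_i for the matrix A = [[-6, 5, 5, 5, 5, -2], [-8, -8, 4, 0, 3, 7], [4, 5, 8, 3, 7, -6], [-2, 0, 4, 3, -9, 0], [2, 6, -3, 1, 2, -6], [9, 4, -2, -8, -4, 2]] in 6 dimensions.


The contraction (trace) of a rank-2 tensor is the sum of its diagonal elements.
Diagonal entries: A[1,1] = -6, A[2,2] = -8, A[3,3] = 8, A[4,4] = 3, A[5,5] = 2, A[6,6] = 2
Tr(A) = -6 + -8 + 8 + 3 + 2 + 2 = 1

1


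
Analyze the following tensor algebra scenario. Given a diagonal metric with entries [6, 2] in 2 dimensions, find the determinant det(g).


For a diagonal metric, the determinant is the product of diagonal entries.
Diagonal entries: 6, 2
det(g) = 6 * 2 = 12

12


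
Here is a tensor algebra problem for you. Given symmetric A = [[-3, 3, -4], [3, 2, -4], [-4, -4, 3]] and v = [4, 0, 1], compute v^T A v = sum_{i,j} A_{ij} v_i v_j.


First compute Av:
(Av)_1 = -3*4 + 3*0 + -4*1 = -16
(Av)_2 = 3*4 + 2*0 + -4*1 = 8
(Av)_3 = -4*4 + -4*0 + 3*1 = -13
Av = [-16, 8, -13]
Then v^T (Av) = 4*-16 + 0*8 + 1*-13
= -64 + 0 + -13 = -77

-77
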